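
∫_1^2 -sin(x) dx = -cos(1) + cos(2)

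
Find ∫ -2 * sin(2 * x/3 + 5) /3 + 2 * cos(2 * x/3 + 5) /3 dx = sin(2*x/3 + 5) + cos(2*x/3 + 5) + C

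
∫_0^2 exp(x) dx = -1 + exp(2)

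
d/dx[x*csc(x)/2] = -x*cot(x)*csc(x)/2 + csc(x)/2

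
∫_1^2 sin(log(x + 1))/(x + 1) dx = -cos(log(3)) + cos(log(2))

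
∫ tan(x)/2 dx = log(sec(x))/2 + C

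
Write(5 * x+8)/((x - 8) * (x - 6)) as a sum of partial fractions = -19/(x - 6) + 24/(x - 8)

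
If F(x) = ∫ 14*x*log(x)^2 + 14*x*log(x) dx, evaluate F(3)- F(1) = 63*log(3)^2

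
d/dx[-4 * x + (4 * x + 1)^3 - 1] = 192*x^2 + 96*x + 8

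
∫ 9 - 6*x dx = -3*x^2 + 9*x + C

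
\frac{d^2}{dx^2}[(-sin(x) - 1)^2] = -2*sin(x) + 2*cos(2*x)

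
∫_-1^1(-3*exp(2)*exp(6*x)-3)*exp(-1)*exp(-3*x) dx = -exp(4) - exp(2) + exp(-4) + exp(-2)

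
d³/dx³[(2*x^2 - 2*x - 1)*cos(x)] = 2*x^2*sin(x) - 2*x*sin(x) - 12*x*cos(x) - 13*sin(x) + 6*cos(x)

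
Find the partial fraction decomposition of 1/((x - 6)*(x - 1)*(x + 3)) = 1/(36*(x + 3)) - 1/(20*(x - 1)) + 1/(45*(x - 6))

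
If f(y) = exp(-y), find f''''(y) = exp(-y)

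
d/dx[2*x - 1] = 2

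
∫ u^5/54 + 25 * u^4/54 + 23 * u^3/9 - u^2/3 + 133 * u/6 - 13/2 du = u^6/324 + 5*u^5/54 + 23*u^4/36 - u^3/9 + 133*u^2/12 - 13*u/2 + C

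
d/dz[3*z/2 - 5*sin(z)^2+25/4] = 3/2 - 5*sin(2*z)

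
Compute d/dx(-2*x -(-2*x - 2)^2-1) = -8*x - 10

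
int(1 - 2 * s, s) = -s^2 + s + C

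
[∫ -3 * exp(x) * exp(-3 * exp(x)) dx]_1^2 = -exp(-3*E) + exp(-3*exp(2))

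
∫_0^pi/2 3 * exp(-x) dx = 3 - 3*exp(-pi/2)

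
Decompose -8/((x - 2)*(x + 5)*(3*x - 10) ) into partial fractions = -18/(25*(3*x - 10)) - 8/(175*(x + 5)) + 2/(7*(x - 2))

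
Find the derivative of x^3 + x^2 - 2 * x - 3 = 3*x^2 + 2*x - 2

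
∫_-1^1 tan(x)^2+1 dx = 2*tan(1)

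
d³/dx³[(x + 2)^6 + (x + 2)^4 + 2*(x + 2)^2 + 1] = 120*x^3 + 720*x^2 + 1464*x + 1008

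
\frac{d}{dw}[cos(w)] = -sin(w)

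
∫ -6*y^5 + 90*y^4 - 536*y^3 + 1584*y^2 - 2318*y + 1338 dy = -y^6 + 18*y^5 - 134*y^4 + 528*y^3 - 1159*y^2 + 1338*y + C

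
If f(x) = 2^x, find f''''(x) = 2^x*log(2)^4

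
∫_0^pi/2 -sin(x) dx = -1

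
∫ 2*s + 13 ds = s^2 + 13*s + C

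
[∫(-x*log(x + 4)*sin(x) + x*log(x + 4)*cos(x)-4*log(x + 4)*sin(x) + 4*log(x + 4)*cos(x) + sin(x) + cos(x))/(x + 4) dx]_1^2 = -(cos(1) + sin(1))*log(5) + (cos(2) + sin(2))*log(6)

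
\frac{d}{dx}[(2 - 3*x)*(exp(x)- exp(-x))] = (-3*x*exp(2*x) - 3*x - exp(2*x) + 5)*exp(-x)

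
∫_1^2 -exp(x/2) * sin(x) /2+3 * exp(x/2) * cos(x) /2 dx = -(cos(1) + sin(1))*exp(1/2) + E*(cos(2) + sin(2))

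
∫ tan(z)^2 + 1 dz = tan(z) + C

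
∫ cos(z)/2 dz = sin(z)/2 + C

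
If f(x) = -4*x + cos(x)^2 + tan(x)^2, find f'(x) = 2*sin(x)/cos(x)^3 - sin(2*x) - 4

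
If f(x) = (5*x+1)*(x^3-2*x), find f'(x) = 20*x^3 + 3*x^2 - 20*x - 2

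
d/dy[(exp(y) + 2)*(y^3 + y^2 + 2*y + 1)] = y^3*exp(y) + 4*y^2*exp(y) + 6*y^2 + 4*y*exp(y) + 4*y + 3*exp(y) + 4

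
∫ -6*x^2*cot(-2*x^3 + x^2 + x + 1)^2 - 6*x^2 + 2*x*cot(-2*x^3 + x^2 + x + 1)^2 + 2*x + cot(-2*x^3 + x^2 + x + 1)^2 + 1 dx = -cot(-2*x^3 + x^2 + x + 1) + C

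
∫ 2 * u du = u^2 + C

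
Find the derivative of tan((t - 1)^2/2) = t*tan(t^2/2 - t + 1/2)^2 + t - tan(t^2/2 - t + 1/2)^2 - 1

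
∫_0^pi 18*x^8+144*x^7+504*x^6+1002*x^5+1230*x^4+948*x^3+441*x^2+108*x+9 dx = -(1 + pi)^6 - (1 + pi)^3 + 2*(1 + pi)^9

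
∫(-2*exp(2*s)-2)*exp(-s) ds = -4*sinh(s) + C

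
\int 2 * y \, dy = y^2 + C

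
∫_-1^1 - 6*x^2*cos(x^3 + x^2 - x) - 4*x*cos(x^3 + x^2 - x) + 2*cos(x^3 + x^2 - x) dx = 0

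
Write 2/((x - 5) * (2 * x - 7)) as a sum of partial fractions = -4/(3*(2*x - 7)) + 2/(3*(x - 5))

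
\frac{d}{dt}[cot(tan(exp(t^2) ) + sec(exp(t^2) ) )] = -2*t*(sin(exp(t^2)) + 1)*exp(t^2)/(sin(tan(exp(t^2)) + 1/cos(exp(t^2)))^2*cos(exp(t^2))^2)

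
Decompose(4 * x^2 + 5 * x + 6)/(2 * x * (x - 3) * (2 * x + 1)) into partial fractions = 9/(7*(2*x + 1)) + 19/(14*(x - 3)) - 1/x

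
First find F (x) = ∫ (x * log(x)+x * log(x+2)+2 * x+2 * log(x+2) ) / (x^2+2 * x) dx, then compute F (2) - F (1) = -2*log(3) + (log(2) + 2)*log(4)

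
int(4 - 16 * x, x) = -8*x^2 + 4*x + C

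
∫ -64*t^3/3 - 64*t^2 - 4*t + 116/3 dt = -16*t^4/3 - 64*t^3/3 - 2*t^2 + 116*t/3 + C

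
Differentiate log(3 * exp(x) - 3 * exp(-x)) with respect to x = (exp(2*x) + 1)/(exp(2*x) - 1)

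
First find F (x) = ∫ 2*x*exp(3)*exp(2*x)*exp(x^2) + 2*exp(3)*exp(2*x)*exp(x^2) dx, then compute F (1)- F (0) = -exp(3) + exp(6)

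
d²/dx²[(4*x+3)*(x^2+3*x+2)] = 24*x + 30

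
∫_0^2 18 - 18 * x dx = 0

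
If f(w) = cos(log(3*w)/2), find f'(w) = -sin(log(w)/2 + log(3)/2)/(2*w)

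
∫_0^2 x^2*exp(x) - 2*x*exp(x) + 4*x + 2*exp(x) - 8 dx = -14 + 2*exp(2)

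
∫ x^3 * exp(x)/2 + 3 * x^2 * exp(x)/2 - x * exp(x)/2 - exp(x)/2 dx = x*(x^2 - 1)*exp(x)/2 + C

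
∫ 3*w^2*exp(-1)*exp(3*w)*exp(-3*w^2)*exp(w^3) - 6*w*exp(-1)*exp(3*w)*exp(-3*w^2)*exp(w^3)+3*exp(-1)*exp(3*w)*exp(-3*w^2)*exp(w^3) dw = exp((w - 1)^3) + C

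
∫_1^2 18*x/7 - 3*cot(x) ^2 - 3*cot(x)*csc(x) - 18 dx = -78/7 - 3*csc(1) - 3*cot(1) + 3*cot(2) + 3*csc(2)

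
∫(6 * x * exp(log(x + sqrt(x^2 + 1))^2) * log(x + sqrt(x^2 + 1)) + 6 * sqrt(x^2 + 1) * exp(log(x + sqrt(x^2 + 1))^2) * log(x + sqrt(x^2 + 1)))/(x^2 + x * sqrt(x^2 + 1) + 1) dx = 3*exp(log(x + sqrt(x^2 + 1))^2) + C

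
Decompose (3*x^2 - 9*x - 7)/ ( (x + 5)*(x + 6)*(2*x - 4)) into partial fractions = 155/(16*(x + 6)) - 113/(14*(x + 5)) - 13/(112*(x - 2))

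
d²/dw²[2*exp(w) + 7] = 2*exp(w)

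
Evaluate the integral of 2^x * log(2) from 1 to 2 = 2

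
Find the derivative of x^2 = 2*x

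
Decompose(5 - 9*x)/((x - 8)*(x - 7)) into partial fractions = 58/(x - 7) - 67/(x - 8)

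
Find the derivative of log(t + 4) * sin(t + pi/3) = (t*log(t + 4)*cos(t + pi/3) + 4*log(t + 4)*cos(t + pi/3) + sin(t + pi/3))/(t + 4)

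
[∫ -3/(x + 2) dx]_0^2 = -3*log(2)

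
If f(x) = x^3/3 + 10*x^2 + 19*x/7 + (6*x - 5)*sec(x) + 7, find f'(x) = x^2 + 6*x*tan(x)*sec(x) + 20*x - 5*tan(x)*sec(x) + 6*sec(x) + 19/7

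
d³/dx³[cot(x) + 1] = -6*cot(x)^4 - 8*cot(x)^2 - 2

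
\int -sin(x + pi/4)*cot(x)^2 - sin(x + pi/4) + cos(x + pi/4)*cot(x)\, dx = sin(x + pi/4)*cot(x) + C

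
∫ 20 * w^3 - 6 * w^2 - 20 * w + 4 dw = 5*w^4 - 2*w^3 - 10*w^2 + 4*w + C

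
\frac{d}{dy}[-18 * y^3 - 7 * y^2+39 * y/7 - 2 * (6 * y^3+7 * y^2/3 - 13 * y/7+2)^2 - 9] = -432*y^5 - 280*y^4 + 8488*y^3/63 - 146*y^2 - 9574*y/147 + 143/7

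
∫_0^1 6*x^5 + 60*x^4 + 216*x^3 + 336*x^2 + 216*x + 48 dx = 335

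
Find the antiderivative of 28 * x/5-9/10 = 14*x^2/5 - 9*x/10 + C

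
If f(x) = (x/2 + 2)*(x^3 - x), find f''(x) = 6*x^2 + 12*x - 1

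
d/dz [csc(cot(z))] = cos(1/tan(z))/(sin(z)^2*sin(1/tan(z))^2)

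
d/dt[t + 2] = 1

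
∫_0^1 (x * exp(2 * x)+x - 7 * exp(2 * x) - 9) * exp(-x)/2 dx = -7*E/2 + 7*exp(-1)/2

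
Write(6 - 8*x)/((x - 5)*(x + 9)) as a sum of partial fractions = -39/(7*(x + 9)) - 17/(7*(x - 5))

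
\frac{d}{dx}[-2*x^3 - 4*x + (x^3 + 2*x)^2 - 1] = 6*x^5 + 16*x^3 - 6*x^2 + 8*x - 4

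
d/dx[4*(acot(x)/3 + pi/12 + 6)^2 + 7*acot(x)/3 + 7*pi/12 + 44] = (-8*acot(x) - 165 - 2*pi)/(9*x^2 + 9)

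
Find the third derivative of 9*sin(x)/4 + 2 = -9*cos(x)/4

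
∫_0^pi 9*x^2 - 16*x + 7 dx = 2 + (-2 + 3*pi)*(-1 + pi)^2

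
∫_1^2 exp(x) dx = -E + exp(2)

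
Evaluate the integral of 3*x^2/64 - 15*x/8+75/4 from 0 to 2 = 271/8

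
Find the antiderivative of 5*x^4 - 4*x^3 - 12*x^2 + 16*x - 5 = x^5 - x^4 - 4*x^3 + 8*x^2 - 5*x + C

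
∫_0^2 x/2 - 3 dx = -5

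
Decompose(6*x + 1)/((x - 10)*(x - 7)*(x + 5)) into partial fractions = -29/(180*(x + 5)) - 43/(36*(x - 7)) + 61/(45*(x - 10))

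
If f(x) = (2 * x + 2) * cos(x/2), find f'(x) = -x*sin(x/2) - sin(x/2) + 2*cos(x/2)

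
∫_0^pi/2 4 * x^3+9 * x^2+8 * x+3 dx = -1 + (1 + pi/2)^2*(1 + pi/2 + pi^2/4)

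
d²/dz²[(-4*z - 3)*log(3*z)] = (3 - 4*z)/z^2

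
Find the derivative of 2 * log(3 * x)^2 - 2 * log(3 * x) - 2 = (4*log(x) - 2 + 4*log(3))/x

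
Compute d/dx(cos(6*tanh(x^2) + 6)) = -12*x*sin(6*(tanh(x^2) + 1))/cosh(x^2)^2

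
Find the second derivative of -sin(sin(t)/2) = sin(t)*cos(sin(t)/2)/2 + sin(sin(t)/2)*cos(t)^2/4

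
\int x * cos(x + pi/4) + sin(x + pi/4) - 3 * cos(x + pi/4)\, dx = (x - 3)*sin(x + pi/4) + C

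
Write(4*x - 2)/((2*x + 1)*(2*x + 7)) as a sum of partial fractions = 8/(3*(2*x + 7)) - 2/(3*(2*x + 1))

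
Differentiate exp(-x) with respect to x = -exp(-x)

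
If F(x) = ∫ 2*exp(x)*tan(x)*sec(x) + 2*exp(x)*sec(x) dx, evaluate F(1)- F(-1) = 2*(E - exp(-1))/cos(1)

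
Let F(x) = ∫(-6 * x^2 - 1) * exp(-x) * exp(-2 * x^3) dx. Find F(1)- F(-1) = -exp(3) + exp(-3)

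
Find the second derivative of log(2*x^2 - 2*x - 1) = (-8*x^2 + 8*x - 8)/(4*x^4 - 8*x^3 + 4*x + 1)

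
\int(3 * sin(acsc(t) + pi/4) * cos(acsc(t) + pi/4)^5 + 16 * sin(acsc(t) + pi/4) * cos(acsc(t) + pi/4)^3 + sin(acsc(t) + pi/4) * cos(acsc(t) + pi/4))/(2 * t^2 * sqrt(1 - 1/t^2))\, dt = (21*t^5 - 78*t^4*sqrt(1 - 1/t^2) + 76*t^3 - 8*t^2*sqrt(1 - 1/t^2) - 76*t + 8*sqrt(1 - 1/t^2))/(32*t^5) + C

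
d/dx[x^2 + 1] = 2*x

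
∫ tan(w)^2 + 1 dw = tan(w) + C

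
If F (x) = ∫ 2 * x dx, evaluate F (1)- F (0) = 1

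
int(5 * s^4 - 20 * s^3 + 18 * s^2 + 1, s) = s^5 - 5*s^4 + 6*s^3 + s + C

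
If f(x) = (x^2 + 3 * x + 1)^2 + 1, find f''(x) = 12*x^2 + 36*x + 22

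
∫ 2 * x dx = x^2 + C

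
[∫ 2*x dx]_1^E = -1 + exp(2)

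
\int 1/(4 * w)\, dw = log(w)/4 + C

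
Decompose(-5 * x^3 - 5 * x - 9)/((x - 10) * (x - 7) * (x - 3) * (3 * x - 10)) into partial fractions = -5693/(220*(3*x - 10)) + 159/(28*(x - 3)) + 1759/(132*(x - 7)) - 5059/(420*(x - 10))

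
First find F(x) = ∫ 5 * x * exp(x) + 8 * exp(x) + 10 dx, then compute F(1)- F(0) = 7 + 8*E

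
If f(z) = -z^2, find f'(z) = -2*z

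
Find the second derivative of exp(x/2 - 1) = exp(x/2 - 1)/4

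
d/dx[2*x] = 2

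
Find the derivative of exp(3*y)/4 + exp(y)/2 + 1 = 3*exp(3*y)/4 + exp(y)/2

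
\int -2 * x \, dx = -x^2 + C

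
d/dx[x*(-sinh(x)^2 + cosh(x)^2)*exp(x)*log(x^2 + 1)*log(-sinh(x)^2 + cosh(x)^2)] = 0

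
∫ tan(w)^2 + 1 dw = tan(w) + C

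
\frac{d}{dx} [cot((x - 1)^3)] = -3*(x - 1)^2/sin(x^3 - 3*x^2 + 3*x - 1)^2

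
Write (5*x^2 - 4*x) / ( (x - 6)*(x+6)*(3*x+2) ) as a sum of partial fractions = -11/(80*(3*x + 2)) + 17/(16*(x + 6)) + 13/(20*(x - 6))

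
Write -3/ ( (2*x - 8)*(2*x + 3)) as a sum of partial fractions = 3/(11*(2*x + 3)) - 3/(22*(x - 4))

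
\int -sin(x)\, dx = cos(x) + C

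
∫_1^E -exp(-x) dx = -exp(-1) + exp(-E)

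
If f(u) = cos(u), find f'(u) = -sin(u)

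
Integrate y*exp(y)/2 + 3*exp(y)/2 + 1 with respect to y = (y + 2)*(exp(y) + 2)/2 + C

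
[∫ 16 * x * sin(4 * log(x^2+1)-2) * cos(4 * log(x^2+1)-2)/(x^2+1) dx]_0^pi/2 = -cos(4 - 8*log(1 + pi^2/4))/2 + cos(4)/2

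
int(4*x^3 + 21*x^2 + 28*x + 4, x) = x^4 + 7*x^3 + 14*x^2 + 4*x + C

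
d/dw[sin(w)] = cos(w)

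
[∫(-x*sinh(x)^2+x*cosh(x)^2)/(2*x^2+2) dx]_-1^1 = 0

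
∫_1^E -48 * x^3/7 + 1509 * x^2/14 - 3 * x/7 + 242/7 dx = -690/7 - 2*(-3 + E/7)*(exp(2)/4 + 5 + 6*E + 6*exp(3))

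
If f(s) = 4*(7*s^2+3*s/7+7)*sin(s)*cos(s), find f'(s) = 28*s^2*cos(2*s) + 28*s*sin(2*s) + 12*s*cos(2*s)/7 + 6*sin(2*s)/7 + 28*cos(2*s)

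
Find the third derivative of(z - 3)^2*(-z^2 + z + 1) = 42 - 24*z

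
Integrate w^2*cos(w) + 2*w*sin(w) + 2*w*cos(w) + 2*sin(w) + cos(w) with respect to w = (w^2 + 2*w + 1)*sin(w) + C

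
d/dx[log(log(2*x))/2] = 1/(2*x*log(x) + 2*x*log(2))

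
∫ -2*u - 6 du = -u^2 - 6*u + C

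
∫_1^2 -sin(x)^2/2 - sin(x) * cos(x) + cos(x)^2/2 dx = sqrt(2)*(sin(pi/4 + 4) - sin(pi/4 + 2))/4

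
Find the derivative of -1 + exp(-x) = -exp(-x)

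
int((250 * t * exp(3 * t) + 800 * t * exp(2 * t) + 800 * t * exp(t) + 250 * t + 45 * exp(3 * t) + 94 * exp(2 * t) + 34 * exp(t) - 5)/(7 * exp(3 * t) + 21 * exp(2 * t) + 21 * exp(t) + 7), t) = (-21*(5*t + 2)*(exp(t) + 1)^2 + 5*((5*t + 2)*(exp(t) + 1) + exp(t))^2 - 21*(exp(t) + 1)*exp(t))/(7*(exp(t) + 1)^2) + C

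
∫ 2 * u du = u^2 + C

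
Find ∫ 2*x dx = x^2 + C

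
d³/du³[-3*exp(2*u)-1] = -24*exp(2*u)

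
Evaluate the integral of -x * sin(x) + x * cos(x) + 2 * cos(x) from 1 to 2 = -2*sin(1) + 3*cos(2) - 2*cos(1) + 3*sin(2)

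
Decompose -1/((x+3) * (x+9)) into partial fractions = 1/(6*(x + 9)) - 1/(6*(x + 3))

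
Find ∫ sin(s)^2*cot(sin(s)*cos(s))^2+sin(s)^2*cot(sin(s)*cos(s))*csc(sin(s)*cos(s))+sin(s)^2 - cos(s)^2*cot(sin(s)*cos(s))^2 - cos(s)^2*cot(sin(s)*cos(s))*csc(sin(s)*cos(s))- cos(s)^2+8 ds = 8*s + cot(sin(2*s)/2) + csc(sin(2*s)/2) + C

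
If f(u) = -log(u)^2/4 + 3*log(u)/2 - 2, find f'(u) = (3 - log(u))/(2*u)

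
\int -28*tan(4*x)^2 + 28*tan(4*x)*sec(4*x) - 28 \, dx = -7*tan(4*x) + 7*sec(4*x) + C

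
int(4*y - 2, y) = 2*y^2 - 2*y + C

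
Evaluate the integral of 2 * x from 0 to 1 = 1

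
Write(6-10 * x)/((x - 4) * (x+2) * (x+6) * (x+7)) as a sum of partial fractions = -76/(55*(x + 7)) + 33/(20*(x + 6)) - 13/(60*(x + 2)) - 17/(330*(x - 4))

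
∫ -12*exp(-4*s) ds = 3*exp(-4*s) + C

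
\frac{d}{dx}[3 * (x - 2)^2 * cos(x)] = -3*x^2*sin(x) + 12*x*sin(x) + 6*x*cos(x) - 12*sin(x) - 12*cos(x)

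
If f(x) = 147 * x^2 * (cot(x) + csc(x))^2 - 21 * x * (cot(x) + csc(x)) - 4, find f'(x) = -294*x^2*cot(x)^3 - 588*x^2*cot(x)^2*csc(x) - 294*x^2*cot(x)*csc(x)^2 - 294*x^2*cot(x) - 294*x^2*csc(x) + 315*x*cot(x)^2 + 609*x*cot(x)*csc(x) + 294*x*csc(x)^2 + 21*x - 21*cot(x) - 21*csc(x)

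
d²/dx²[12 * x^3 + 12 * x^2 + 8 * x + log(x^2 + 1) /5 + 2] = (360*x^5 + 120*x^4 + 720*x^3 + 238*x^2 + 360*x + 122)/(5*x^4 + 10*x^2 + 5)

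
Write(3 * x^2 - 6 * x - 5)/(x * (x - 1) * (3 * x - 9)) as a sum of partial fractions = 4/(3*(x - 1)) + 2/(9*(x - 3)) - 5/(9*x)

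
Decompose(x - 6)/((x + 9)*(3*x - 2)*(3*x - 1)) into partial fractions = 17/(28*(3*x - 1)) - 16/(29*(3*x - 2)) - 15/(812*(x + 9))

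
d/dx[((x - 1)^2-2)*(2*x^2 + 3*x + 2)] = 8*x^3 - 3*x^2 - 12*x - 7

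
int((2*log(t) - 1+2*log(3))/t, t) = (log(3*t) - 1)*log(3*t) + C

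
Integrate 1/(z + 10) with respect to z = log(z/2 + 5) + C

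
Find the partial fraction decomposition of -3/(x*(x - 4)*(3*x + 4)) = -27/(64*(3*x + 4)) - 3/(64*(x - 4)) + 3/(16*x)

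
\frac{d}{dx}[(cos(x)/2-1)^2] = sin(x) - sin(2*x)/4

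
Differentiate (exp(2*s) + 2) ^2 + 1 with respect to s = 4*exp(4*s) + 8*exp(2*s)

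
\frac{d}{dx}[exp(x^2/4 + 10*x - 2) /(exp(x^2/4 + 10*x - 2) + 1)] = (x*exp(x^2/4 + 10*x - 2) + 20*exp(x^2/4 + 10*x - 2))/(2*exp(-4)*exp(20*x)*exp(x^2/2) + 4*exp(-2)*exp(10*x)*exp(x^2/4) + 2)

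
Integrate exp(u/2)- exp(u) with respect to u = 2*exp(u/2) - exp(u) + C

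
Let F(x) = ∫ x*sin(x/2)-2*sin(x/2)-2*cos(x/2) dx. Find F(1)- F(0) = -4 + 2*cos(1/2)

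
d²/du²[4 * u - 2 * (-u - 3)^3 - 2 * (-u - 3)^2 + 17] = 12*u + 32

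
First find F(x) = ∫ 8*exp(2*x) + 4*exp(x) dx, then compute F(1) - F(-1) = -(2*exp(-1) + 1)^2 + (1 + 2*E)^2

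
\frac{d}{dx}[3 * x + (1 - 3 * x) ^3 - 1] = -81*x^2 + 54*x - 6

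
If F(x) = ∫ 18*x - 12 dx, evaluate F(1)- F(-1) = -24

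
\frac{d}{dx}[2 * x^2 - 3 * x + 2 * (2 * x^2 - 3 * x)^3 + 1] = 96*x^5 - 360*x^4 + 432*x^3 - 162*x^2 + 4*x - 3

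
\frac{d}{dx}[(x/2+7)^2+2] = x/2 + 7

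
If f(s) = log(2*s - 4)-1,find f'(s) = 1/(s - 2)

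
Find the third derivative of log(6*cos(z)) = -2*sin(z)/cos(z)^3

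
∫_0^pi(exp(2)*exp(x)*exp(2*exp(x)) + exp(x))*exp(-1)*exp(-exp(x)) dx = -exp(2) - exp(-exp(pi) - 1) + exp(-2) + exp(1 + exp(pi))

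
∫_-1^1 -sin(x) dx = 0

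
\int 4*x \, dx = 2*x^2 + C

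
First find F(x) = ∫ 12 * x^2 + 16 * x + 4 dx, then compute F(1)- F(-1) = 16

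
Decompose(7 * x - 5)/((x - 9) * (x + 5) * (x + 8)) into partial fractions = -61/(51*(x + 8)) + 20/(21*(x + 5)) + 29/(119*(x - 9))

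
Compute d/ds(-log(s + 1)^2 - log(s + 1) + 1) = (-2*log(s + 1) - 1)/(s + 1)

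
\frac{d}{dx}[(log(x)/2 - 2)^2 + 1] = (log(x) - 4)/(2*x)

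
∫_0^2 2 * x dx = 4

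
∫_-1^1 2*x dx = 0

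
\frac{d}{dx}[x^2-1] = 2*x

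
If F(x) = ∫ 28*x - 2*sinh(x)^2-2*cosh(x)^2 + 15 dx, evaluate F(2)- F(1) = -sinh(4) + sinh(2) + 57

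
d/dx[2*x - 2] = 2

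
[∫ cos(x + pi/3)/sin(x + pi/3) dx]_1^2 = log(sin(pi/3 + 2)) - log(sin(1 + pi/3))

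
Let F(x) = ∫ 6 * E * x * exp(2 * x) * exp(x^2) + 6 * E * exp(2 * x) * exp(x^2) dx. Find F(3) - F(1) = -3*exp(4) + 3*exp(16)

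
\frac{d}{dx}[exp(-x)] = -exp(-x)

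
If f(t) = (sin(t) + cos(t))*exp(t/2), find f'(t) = (-sin(t) + 3*cos(t))*exp(t/2)/2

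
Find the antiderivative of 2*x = x^2 + C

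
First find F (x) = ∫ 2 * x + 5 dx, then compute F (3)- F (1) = 18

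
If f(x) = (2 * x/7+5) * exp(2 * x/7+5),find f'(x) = 4*x*exp(2*x/7 + 5)/49 + 12*exp(2*x/7 + 5)/7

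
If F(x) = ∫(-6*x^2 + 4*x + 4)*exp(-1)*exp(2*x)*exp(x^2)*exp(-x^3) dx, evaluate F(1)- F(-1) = -2*exp(-1) + 2*E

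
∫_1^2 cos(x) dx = -sin(1) + sin(2)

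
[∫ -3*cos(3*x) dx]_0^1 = -sin(3)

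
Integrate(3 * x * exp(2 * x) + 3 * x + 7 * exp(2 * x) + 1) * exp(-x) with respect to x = 2*(3*x + 4)*sinh(x) + C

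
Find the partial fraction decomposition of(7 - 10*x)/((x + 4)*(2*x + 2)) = -47/(6*(x + 4)) + 17/(6*(x + 1))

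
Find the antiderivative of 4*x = 2*x^2 + C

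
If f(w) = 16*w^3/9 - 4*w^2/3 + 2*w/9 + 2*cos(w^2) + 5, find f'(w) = 16*w^2/3 - 4*w*sin(w^2) - 8*w/3 + 2/9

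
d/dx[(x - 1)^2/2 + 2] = x - 1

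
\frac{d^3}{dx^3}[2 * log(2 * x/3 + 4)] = 4/(x^3 + 18*x^2 + 108*x + 216)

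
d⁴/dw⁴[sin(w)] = sin(w)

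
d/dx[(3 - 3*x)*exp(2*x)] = -6*x*exp(2*x) + 3*exp(2*x)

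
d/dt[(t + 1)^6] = 6*t^5 + 30*t^4 + 60*t^3 + 60*t^2 + 30*t + 6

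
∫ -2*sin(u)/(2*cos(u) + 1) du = log(2*cos(u) + 1) + C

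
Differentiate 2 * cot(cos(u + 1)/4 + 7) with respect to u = sin(u + 1)/(2*sin(cos(u + 1)/4 + 7)^2)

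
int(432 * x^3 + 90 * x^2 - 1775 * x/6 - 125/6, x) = 108*x^4 + 30*x^3 - 1775*x^2/12 - 125*x/6 + C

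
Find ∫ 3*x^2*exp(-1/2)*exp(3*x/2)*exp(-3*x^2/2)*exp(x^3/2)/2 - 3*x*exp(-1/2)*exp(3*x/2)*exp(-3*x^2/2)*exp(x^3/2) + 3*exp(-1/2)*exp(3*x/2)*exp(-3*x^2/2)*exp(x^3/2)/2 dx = exp((x - 1)^3/2) + C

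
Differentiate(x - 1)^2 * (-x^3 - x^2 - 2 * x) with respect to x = -5*x^4 + 4*x^3 - 3*x^2 + 6*x - 2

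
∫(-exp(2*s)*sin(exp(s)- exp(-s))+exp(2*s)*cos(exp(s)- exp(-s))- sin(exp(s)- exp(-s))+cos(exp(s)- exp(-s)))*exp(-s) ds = sqrt(2)*sin(2*sinh(s) + pi/4) + C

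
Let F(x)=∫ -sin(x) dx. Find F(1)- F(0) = -1 + cos(1)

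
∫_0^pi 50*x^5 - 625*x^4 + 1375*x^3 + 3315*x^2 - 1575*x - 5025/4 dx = -3267/4 - 75*pi^2/4 - 75*pi/4 + 5*pi^3/2 + 3*(-25*pi^2 - 25*pi + 33 + 10*pi^3/3)^2/4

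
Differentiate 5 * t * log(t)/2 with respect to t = 5*log(t)/2 + 5/2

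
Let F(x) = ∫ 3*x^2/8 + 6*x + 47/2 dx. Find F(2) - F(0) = 60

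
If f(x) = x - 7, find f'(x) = 1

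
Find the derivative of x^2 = 2*x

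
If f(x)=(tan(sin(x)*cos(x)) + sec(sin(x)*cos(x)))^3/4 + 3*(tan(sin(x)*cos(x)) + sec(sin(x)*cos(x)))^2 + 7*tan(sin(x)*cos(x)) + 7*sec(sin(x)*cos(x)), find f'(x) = (sin(sin(x)*cos(x)) + 1)^2*(-25*sin(sin(x)*cos(x))/(2*cos(sin(x)*cos(x))) + 12 + 31/(2*cos(sin(x)*cos(x))))*sin(x + pi/4)*cos(x + pi/4)/cos(sin(x)*cos(x))^3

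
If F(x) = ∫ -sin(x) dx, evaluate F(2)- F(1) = -cos(1) + cos(2)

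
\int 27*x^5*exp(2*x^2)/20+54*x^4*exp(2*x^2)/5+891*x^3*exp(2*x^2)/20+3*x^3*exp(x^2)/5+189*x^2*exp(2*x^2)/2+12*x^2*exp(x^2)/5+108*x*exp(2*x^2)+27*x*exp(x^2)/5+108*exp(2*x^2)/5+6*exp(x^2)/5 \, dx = 3*(9*(x^2 + 4*x + 8)*exp(x^2) + 8)*(x^2 + 4*x + 8)*exp(x^2)/80 + C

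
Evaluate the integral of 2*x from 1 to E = -1 + exp(2)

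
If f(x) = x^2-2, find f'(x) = 2*x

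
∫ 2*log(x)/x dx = log(x)^2 + C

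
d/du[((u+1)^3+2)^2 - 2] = 6*u^5 + 30*u^4 + 60*u^3 + 72*u^2 + 54*u + 18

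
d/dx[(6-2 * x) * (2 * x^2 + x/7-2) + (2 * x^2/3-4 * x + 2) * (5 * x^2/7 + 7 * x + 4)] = 40*x^3/21 - 46*x^2/7 - 512*x/21 + 20/7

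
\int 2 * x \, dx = x^2 + C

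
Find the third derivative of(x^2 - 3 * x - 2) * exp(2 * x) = 8*x^2*exp(2*x) - 40*exp(2*x)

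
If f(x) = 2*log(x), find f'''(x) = 4/x^3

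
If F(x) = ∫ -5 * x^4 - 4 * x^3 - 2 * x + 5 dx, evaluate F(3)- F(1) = -320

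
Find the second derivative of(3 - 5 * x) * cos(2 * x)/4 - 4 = 5*x*cos(2*x) + 5*sin(2*x) - 3*cos(2*x)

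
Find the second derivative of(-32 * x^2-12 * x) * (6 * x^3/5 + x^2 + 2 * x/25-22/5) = -768*x^3 - 2784*x^2/5 - 2184*x/25 + 6992/25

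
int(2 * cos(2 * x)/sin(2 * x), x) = log(2*sin(2*x)) + C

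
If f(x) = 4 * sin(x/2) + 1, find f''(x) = -sin(x/2)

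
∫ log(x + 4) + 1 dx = (x + 4)*log(x + 4) + C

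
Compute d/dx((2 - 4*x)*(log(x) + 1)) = (-4*x*log(x) - 8*x + 2)/x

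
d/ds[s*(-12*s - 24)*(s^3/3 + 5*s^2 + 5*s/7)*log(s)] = -20*s^4*log(s) - 4*s^4 - 272*s^3*log(s) - 68*s^3 - 2700*s^2*log(s)/7 - 900*s^2/7 - 240*s*log(s)/7 - 120*s/7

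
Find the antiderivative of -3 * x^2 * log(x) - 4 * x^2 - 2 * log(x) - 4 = -x*(x^2 + 2)*(log(x) + 1) + C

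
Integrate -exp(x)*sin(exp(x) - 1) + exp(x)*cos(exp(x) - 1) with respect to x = sqrt(2)*cos(-exp(x) + pi/4 + 1) + C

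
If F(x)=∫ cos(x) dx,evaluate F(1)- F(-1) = 2*sin(1)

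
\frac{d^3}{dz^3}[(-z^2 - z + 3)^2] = 24*z + 12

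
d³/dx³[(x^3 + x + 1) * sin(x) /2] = -x^3*cos(x)/2 - 9*x^2*sin(x)/2 + 17*x*cos(x)/2 + 3*sin(x)/2 - cos(x)/2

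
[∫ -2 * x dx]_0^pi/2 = -pi^2/4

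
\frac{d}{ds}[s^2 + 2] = 2*s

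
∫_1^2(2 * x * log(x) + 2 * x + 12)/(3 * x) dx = 16*log(2)/3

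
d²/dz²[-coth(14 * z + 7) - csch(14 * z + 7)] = -(392*cosh(14*z + 7) + 98*cosh(28*z + 14) + 294)/sinh(14*z + 7)^3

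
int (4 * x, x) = 2*x^2 + C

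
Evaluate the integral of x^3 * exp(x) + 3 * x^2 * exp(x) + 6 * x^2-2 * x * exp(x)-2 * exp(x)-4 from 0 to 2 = 8 + 4*exp(2)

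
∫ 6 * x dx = 3*x^2 + C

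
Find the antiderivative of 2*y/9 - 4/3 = y^2/9 - 4*y/3 + C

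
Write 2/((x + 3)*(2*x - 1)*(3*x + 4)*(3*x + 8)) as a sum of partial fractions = 9/(38*(3*x + 8)) - 9/(110*(3*x + 4)) + 16/(1463*(2*x - 1)) - 2/(35*(x + 3))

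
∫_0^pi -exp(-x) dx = -1 + exp(-pi)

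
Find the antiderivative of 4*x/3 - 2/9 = 2*x^2/3 - 2*x/9 + C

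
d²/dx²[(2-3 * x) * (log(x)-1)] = (-3*x - 2)/x^2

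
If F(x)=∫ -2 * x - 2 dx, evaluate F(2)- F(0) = -8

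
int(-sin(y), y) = cos(y) + C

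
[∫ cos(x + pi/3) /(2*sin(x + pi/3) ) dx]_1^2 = log(sin(pi/3 + 2))/2 - log(sin(1 + pi/3))/2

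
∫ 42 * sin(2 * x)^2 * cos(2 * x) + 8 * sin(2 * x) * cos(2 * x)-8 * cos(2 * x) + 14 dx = 14*x + 7*sin(2*x)^3 + 2*sin(2*x)^2 - 4*sin(2*x) + C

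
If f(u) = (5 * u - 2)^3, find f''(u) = 750*u - 300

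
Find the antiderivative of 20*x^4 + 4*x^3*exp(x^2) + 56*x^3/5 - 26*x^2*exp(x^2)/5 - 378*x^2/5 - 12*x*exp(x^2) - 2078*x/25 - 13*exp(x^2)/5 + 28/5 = -(-10*x^2 + 13*x + 40)*(10*x^3 + 20*x^2 + 3*x + 5*exp(x^2) - 20)/25 + C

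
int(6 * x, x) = 3*x^2 + C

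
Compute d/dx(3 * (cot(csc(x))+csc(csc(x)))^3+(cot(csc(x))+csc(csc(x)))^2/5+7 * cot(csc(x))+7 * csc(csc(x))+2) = 2*(cos(1/sin(x))^2/5 + 2*cos(1/sin(x))/5 + 1/5 + cos(1/sin(x))^3/sin(1/sin(x)) + 10*cos(1/sin(x))^2/sin(1/sin(x)) + 17*cos(1/sin(x))/sin(1/sin(x)) + 8/sin(1/sin(x)))*cos(x)/(sin(x)^2*sin(1/sin(x))^3)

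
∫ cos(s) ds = sin(s) + C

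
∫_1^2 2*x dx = 3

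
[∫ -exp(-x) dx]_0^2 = -1 + exp(-2)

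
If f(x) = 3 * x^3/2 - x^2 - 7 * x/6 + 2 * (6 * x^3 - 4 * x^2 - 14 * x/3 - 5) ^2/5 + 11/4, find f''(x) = 432*x^4 - 384*x^3 - 192*x^2 - 227*x/5 + 2134/45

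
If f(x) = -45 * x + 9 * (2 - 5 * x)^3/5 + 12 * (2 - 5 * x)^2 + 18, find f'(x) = -675*x^2 + 1140*x - 393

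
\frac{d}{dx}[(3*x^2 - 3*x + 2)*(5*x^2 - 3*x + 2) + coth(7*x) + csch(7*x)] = 60*x^3 - 72*x^2 + 50*x - 12 - 7*cosh(7*x)/sinh(7*x)^2 - 7/sinh(7*x)^2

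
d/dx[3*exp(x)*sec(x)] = 3*(sin(x)/cos(x) + 1)*exp(x)/cos(x)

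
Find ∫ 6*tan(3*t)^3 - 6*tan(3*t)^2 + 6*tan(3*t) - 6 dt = (tan(3*t) - 1)^2 + C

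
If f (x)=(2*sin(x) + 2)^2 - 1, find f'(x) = 8*(sin(x) + 1)*cos(x)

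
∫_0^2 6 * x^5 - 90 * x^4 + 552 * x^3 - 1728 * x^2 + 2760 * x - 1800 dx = -992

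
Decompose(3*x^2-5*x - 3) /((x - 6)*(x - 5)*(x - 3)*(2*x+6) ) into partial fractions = -13/(288*(x + 3)) + 1/(8*(x - 3)) - 47/(32*(x - 5)) + 25/(18*(x - 6))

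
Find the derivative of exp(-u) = -exp(-u)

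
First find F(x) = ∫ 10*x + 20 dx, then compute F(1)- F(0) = 25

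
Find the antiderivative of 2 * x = x^2 + C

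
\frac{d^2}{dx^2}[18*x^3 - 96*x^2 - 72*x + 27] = 108*x - 192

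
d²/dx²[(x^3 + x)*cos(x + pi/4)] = -x^3*cos(x + pi/4) - 6*x^2*sin(x + pi/4) + 5*x*cos(x + pi/4) - 2*sin(x + pi/4)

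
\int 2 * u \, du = u^2 + C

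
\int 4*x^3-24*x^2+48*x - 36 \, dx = x^4 - 8*x^3 + 24*x^2 - 36*x + C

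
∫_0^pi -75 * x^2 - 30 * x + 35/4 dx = -25*pi^3 - 15*pi^2 + 35*pi/4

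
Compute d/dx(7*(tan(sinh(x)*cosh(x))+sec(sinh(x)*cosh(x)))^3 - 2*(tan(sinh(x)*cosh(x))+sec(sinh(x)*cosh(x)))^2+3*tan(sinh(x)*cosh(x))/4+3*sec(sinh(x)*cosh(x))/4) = (sin(sinh(x)*cosh(x)) + 1)^2*(81*sin(sinh(x)*cosh(x))/(4*cos(sinh(x)*cosh(x))) - 4 + 87/(4*cos(sinh(x)*cosh(x))))*cosh(2*x)/cos(sinh(x)*cosh(x))^3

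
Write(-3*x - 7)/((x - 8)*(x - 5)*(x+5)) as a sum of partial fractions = 4/(65*(x + 5)) + 11/(15*(x - 5)) - 31/(39*(x - 8))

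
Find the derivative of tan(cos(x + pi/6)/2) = -sin(x + pi/6)/(2*cos(cos(x + pi/6)/2)^2)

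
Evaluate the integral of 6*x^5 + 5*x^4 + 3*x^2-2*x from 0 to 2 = 100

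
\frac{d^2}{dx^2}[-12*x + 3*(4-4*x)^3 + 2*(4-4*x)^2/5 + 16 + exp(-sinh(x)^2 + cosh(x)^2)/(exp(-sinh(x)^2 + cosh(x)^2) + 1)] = 5824/5 - 1152*x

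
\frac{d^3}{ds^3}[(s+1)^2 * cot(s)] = -6*s^2*cot(s)^4 - 8*s^2*cot(s)^2 - 2*s^2 - 12*s*cot(s)^4 + 12*s*cot(s)^3 - 16*s*cot(s)^2 + 12*s*cot(s) - 4*s - 6*cot(s)^4 + 12*cot(s)^3 - 14*cot(s)^2 + 12*cot(s) - 8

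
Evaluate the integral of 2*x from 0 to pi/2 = pi^2/4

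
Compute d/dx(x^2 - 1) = 2*x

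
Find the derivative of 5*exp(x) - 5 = 5*exp(x)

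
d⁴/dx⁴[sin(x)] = sin(x)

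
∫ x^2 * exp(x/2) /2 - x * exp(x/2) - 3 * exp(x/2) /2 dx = (x - 3)^2*exp(x/2) + C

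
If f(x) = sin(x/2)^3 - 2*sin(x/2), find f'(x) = -3*cos(x/2)^3/2 + cos(x/2)/2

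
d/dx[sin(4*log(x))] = 4*cos(4*log(x))/x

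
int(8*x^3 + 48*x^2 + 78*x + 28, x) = 2*x^4 + 16*x^3 + 39*x^2 + 28*x + C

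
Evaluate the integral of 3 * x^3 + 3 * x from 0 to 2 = 18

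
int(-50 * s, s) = -25*s^2 + C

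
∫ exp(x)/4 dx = exp(x)/4 + C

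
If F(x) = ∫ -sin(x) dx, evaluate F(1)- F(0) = -1 + cos(1)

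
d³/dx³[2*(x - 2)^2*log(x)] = (4*x^2 + 8*x + 16)/x^3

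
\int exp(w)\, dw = exp(w) + C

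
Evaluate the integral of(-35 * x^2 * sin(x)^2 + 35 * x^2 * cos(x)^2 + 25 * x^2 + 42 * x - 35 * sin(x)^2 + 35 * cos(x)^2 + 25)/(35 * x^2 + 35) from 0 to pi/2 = 3*log(1 + pi^2/4)/5 + 5*pi/14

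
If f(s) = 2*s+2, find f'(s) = 2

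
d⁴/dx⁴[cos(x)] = cos(x)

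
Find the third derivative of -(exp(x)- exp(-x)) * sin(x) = 2*sqrt(2)*(-exp(2*x)*cos(x + pi/4) + sin(x + pi/4))*exp(-x)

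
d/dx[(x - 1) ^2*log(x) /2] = (2*x^2*log(x) + x^2 - 2*x*log(x) - 2*x + 1)/(2*x)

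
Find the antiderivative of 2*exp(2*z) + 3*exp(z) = (exp(z) + 1)*(exp(z) + 2) + C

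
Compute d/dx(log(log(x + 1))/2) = 1/(2*x*log(x + 1) + 2*log(x + 1))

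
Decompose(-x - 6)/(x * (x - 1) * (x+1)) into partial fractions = -5/(2*(x + 1)) - 7/(2*(x - 1)) + 6/x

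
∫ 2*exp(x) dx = 2*exp(x) + C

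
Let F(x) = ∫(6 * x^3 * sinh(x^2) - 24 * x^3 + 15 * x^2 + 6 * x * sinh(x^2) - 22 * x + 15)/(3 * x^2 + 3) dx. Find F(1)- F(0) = log(2)/3 + cosh(1)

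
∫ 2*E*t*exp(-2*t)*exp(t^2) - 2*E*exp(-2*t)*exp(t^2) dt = exp((t - 1)^2) + C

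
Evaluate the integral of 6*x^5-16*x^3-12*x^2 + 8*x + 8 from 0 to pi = -4 + (-2*pi - 2 + pi^3)^2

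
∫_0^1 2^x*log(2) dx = 1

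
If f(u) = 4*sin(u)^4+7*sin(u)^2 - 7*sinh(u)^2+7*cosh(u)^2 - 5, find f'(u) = 11*sin(2*u) - 2*sin(4*u)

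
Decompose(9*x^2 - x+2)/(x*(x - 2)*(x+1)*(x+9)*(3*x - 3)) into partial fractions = 37/(1188*(x + 9)) - 1/(12*(x + 1)) - 1/(6*(x - 1)) + 2/(11*(x - 2)) + 1/(27*x)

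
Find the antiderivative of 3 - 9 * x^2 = -3*x^3 + 3*x + C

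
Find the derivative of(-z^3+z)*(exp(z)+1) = -z^3*exp(z) - 3*z^2*exp(z) - 3*z^2 + z*exp(z) + exp(z) + 1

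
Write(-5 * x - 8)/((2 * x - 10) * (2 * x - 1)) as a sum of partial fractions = 7/(6*(2*x - 1)) - 11/(6*(x - 5))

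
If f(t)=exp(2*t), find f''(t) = 4*exp(2*t)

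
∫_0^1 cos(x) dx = sin(1)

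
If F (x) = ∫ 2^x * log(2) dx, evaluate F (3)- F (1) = 6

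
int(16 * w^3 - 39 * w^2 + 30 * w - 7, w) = 4*w^4 - 13*w^3 + 15*w^2 - 7*w + C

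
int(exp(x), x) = exp(x) + C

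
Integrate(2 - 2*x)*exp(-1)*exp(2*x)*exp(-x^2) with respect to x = exp(-(x - 1)^2) + C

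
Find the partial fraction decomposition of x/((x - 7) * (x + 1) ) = 1/(8*(x + 1)) + 7/(8*(x - 7))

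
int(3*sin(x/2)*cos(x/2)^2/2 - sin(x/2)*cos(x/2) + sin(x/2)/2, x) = (2*cos(x/2) - cos(x) - 3)*cos(x/2)/2 + C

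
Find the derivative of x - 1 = 1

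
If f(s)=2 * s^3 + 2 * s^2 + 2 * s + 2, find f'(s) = 6*s^2 + 4*s + 2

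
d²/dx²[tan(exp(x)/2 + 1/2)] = exp(2*x)*tan(exp(x)/2 + 1/2)^3/2 + exp(2*x)*tan(exp(x)/2 + 1/2)/2 + exp(x)*tan(exp(x)/2 + 1/2)^2/2 + exp(x)/2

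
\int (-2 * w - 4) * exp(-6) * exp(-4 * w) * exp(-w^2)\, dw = exp(-(w + 2)^2 - 2) + C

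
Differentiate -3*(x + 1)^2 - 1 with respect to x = -6*x - 6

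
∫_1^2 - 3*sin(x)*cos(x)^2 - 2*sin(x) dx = -2*cos(1) + 2*cos(2) - cos(1)^3 + cos(2)^3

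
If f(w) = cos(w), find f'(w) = -sin(w)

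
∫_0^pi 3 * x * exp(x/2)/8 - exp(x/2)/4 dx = (-2 + 3*pi/4)*exp(pi/2) + 2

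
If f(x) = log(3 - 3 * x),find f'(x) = 1/(x - 1)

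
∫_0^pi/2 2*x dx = pi^2/4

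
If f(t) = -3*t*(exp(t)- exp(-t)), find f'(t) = (-3*t*exp(2*t) - 3*t - 3*exp(2*t) + 3)*exp(-t)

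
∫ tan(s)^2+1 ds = tan(s) + C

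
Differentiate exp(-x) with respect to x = -exp(-x)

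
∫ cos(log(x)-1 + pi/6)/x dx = sin(log(x) - 1 + pi/6) + C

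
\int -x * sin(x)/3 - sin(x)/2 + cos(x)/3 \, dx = (x/3 + 1/2)*cos(x) + C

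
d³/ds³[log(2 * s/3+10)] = 2/(s^3 + 45*s^2 + 675*s + 3375)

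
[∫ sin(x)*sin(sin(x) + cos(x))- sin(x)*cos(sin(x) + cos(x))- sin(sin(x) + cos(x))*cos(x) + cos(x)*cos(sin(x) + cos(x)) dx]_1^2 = sqrt(2)*(-sin(pi/4 + sqrt(2)*sin(pi/4 + 1)) + sin(sqrt(2)*sin(pi/4 + 2) + pi/4))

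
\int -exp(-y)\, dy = exp(-y) + C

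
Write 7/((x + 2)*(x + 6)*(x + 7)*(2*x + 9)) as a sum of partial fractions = -56/(75*(2*x + 9)) - 7/(25*(x + 7)) + 7/(12*(x + 6)) + 7/(100*(x + 2))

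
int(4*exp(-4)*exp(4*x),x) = exp(4*x - 4) + C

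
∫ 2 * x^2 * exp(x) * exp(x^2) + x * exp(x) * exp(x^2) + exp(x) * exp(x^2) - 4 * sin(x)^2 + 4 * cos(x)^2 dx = x*exp(x*(x + 1)) + 2*sin(2*x) + C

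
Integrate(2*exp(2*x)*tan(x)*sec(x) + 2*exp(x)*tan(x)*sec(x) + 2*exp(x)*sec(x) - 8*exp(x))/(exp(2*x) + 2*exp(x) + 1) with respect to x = 2*(sec(x) - 4)*exp(x)/(exp(x) + 1) + C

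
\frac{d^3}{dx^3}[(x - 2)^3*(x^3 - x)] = 120*x^3 - 360*x^2 + 264*x - 12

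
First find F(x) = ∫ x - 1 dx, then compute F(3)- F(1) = 2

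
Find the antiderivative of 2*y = y^2 + C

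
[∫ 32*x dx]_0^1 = 16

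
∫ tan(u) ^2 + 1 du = tan(u) + C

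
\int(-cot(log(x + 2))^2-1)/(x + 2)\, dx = cot(log(x + 2)) + C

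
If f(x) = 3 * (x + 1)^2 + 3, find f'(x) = 6*x + 6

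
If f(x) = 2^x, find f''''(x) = 2^x*log(2)^4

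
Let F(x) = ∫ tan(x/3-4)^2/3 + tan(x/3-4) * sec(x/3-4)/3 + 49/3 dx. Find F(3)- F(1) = sec(3) - tan(3) + tan(11/3) - sec(11/3) + 32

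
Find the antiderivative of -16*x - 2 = -8*x^2 - 2*x + C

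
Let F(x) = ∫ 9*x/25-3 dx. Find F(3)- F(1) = -114/25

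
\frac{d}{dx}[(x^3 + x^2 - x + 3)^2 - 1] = 6*x^5 + 10*x^4 - 4*x^3 + 12*x^2 + 14*x - 6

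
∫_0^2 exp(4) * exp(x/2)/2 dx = -exp(4) + exp(5)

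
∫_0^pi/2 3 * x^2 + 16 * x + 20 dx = -16 + (pi/2 + 2)^2*(pi/2 + 4)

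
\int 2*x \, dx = x^2 + C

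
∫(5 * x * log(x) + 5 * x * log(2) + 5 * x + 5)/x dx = 5*(x + 1)*log(2*x) + C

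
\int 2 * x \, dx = x^2 + C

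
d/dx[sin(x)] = cos(x)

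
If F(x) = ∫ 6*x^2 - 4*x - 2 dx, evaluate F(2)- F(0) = 4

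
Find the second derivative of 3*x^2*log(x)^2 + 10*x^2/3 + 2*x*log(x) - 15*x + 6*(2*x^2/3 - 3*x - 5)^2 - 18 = (96*x^3 - 432*x^2 + 18*x*log(x)^2 + 54*x*log(x) + 122*x + 6)/(3*x)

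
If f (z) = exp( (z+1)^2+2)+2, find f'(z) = 2*z*exp(z^2 + 2*z + 3) + 2*exp(z^2 + 2*z + 3)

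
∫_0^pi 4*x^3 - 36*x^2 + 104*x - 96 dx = -64 + (-1 + (-3 + pi)^2)^2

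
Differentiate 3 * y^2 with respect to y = 6*y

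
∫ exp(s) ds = exp(s) + C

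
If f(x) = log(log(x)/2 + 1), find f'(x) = 1/(x*log(x) + 2*x)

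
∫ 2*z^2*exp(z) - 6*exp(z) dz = 2*((z - 1)^2 - 2)*exp(z) + C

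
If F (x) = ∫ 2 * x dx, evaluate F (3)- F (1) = 8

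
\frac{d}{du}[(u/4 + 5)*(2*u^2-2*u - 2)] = 3*u^2/2 + 19*u - 21/2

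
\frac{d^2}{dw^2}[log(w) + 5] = -1/w^2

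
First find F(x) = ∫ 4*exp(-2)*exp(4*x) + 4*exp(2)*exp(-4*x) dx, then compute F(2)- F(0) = -exp(-2) - exp(-6) + exp(2) + exp(6)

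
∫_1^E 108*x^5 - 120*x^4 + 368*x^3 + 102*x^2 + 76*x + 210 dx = -386 - 36*exp(2) + 126*E + 54*exp(3) + 2*(-2*exp(2) + 3 + 7*E + 3*exp(3))^2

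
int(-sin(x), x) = cos(x) + C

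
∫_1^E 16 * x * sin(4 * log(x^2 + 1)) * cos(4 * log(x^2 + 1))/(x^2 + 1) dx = -sin(4*log(2))^2 + sin(4*log(1 + exp(2)))^2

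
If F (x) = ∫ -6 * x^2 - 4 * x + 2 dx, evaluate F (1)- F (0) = -2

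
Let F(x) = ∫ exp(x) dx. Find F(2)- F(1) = -E + exp(2)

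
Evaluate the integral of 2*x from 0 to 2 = 4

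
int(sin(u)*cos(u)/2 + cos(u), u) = (sin(u) + 2)^2/4 + C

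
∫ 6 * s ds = 3*s^2 + C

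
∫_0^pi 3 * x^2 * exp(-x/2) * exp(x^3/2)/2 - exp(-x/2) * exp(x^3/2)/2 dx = -1 + exp(-pi/2 + pi^3/2)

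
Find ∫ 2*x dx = x^2 + C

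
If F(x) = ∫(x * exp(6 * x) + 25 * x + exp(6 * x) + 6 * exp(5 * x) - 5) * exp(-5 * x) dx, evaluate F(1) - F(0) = -5*exp(-5) + E + 6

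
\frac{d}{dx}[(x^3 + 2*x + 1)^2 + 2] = 6*x^5 + 16*x^3 + 6*x^2 + 8*x + 4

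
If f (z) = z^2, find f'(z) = 2*z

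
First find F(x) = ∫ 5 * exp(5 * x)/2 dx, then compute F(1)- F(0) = -1/2 + exp(5)/2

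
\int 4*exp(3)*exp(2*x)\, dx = 2*exp(2*x + 3) + C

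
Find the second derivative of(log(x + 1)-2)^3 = (-3*log(x + 1)^2 + 18*log(x + 1) - 24)/(x^2 + 2*x + 1)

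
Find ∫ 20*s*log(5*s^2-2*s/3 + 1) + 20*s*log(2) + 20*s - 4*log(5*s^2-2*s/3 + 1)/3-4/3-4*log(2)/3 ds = 2*(15*s^2 - 2*s + 3)*log(10*s^2 - 4*s/3 + 2)/3 + C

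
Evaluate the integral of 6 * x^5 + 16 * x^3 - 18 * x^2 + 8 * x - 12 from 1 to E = (-3 + 2*E + exp(3))^2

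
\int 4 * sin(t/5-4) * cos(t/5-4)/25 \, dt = -cos(2*t/5 - 8)/5 + C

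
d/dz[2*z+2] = 2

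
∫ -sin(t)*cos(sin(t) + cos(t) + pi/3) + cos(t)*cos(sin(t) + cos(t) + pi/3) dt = sin(sqrt(2)*sin(t + pi/4) + pi/3) + C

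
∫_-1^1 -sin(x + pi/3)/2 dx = -sqrt(3)*sin(1)/2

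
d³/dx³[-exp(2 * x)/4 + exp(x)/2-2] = -2*exp(2*x) + exp(x)/2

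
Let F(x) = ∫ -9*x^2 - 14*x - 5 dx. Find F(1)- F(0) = -15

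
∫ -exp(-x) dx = exp(-x) + C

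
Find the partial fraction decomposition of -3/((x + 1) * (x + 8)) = 3/(7*(x + 8)) - 3/(7*(x + 1))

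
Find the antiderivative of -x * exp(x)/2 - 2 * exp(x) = (-x - 3)*exp(x)/2 + C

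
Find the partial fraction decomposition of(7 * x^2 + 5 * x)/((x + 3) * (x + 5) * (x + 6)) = 74/(x + 6) - 75/(x + 5) + 8/(x + 3)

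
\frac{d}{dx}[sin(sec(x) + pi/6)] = cos(sec(x) + pi/6)*tan(x)*sec(x)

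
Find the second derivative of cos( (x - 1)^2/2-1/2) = -x^2*cos(x*(x/2 - 1)) + 2*x*cos(x*(x/2 - 1)) - sqrt(2)*sin(x^2/2 - x + pi/4)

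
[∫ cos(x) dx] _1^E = -sin(1) + sin(E)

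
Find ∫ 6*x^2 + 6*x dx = 2*x^3 + 3*x^2 + C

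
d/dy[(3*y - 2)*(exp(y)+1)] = 3*y*exp(y) + exp(y) + 3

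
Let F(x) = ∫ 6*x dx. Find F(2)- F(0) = 12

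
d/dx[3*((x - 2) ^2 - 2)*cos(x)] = -3*x^2*sin(x) + 12*x*sin(x) + 6*x*cos(x) - 6*sin(x) - 12*cos(x)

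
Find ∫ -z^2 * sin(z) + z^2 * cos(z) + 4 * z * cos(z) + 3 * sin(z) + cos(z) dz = sqrt(2)*(z^2 + 2*z - 1)*sin(z + pi/4) + C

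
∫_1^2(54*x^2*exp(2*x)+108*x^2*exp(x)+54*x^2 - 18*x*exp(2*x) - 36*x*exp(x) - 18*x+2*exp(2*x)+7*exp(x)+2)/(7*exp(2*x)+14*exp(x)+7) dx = -3*E/(7*(1 + E)) + 3*exp(2)/(7*(1 + exp(2))) + 101/7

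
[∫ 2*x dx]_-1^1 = 0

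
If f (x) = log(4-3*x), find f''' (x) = 54/(27*x^3 - 108*x^2 + 144*x - 64)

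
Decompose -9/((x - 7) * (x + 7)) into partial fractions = 9/(14*(x + 7)) - 9/(14*(x - 7))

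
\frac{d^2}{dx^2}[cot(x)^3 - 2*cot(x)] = 12*cot(x)^5 + 14*cot(x)^3 + 2*cot(x)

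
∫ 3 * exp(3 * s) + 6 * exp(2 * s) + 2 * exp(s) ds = (exp(s) + 1)^3 - exp(s) + C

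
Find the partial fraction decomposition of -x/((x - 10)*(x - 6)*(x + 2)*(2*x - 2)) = -1/(288*(x + 2)) - 1/(270*(x - 1)) + 3/(160*(x - 6)) - 5/(432*(x - 10))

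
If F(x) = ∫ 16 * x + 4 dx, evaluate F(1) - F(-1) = 8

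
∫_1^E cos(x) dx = -sin(1) + sin(E)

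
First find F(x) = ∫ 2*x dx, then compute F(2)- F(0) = 4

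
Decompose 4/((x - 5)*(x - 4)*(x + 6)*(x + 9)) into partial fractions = -2/(273*(x + 9)) + 2/(165*(x + 6)) - 2/(65*(x - 4)) + 2/(77*(x - 5))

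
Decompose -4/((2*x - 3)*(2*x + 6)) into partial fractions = -4/(9*(2*x - 3)) + 2/(9*(x + 3))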